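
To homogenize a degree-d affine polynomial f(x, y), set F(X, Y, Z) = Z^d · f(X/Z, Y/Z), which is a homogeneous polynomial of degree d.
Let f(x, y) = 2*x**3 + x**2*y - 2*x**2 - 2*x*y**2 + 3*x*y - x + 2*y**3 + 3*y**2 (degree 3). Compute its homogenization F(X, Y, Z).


F(X, Y, Z) = 2*X**3 + X**2*Y - 2*X**2*Z - 2*X*Y**2 + 3*X*Y*Z - X*Z**2 + 2*Y**3 + 3*Y**2*Z

deg(f) = 3.
Substitute x = X/Z, y = Y/Z into f, then multiply by Z^3.
  monomial 2·x^3·y^0 ↦ 2·X^3·Y^0·Z^0.
  monomial 1·x^2·y^1 ↦ 1·X^2·Y^1·Z^0.
  monomial -2·x^2·y^0 ↦ -2·X^2·Y^0·Z^1.
  monomial -2·x^1·y^2 ↦ -2·X^1·Y^2·Z^0.
  monomial 3·x^1·y^1 ↦ 3·X^1·Y^1·Z^1.
  monomial -1·x^1·y^0 ↦ -1·X^1·Y^0·Z^2.
  monomial 2·x^0·y^3 ↦ 2·X^0·Y^3·Z^0.
  monomial 3·x^0·y^2 ↦ 3·X^0·Y^2·Z^1.
Collecting: F(X, Y, Z) = 2*X**3 + X**2*Y - 2*X**2*Z - 2*X*Y**2 + 3*X*Y*Z - X*Z**2 + 2*Y**3 + 3*Y**2*Z.


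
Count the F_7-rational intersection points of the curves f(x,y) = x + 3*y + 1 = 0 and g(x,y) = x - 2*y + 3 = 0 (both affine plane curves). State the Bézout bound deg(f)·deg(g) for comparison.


Common zeros: {(2, 6)}; count = 1; Bézout bound = 1.

deg(f) = 1, deg(g) = 1, so Bézout bound = 1.
Scan x ∈ F_7. For each x, list the y ∈ F_7 with f(x, y) ≡ 0 and those with g(x, y) ≡ 0 (mod 7); the common zeros in that column are the intersection.
  x = 0: f ≡ 0 at y ∈ {2}; g ≡ 0 at y ∈ {5}; common: ∅.
  x = 1: f ≡ 0 at y ∈ {4}; g ≡ 0 at y ∈ {2}; common: ∅.
  x = 2: f ≡ 0 at y ∈ {6}; g ≡ 0 at y ∈ {6}; common: {6}.
  x = 3: f ≡ 0 at y ∈ {1}; g ≡ 0 at y ∈ {3}; common: ∅.
  x = 4: f ≡ 0 at y ∈ {3}; g ≡ 0 at y ∈ {0}; common: ∅.
  x = 5: f ≡ 0 at y ∈ {5}; g ≡ 0 at y ∈ {4}; common: ∅.
  x = 6: f ≡ 0 at y ∈ {0}; g ≡ 0 at y ∈ {1}; common: ∅.
Collecting: common zeros = {(2, 6)}, so the count is 1.
Comparison with the Bézout bound: 1 ≤ 1 = deg(f)·deg(g), as expected for curves with no common component (the bound is attained).


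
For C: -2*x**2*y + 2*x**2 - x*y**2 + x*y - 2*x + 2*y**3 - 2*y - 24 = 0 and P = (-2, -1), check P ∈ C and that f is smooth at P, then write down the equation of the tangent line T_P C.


Tangent line at P: -20*x - 10*y - 50 = 0.

Step 1: f(-2, -1) = 0, so P lies on C.
Step 2: partial derivatives
  f_x(x, y) = -4*x*y + 4*x - y**2 + y - 2, f_y(x, y) = -2*x**2 - 2*x*y + x + 6*y**2 - 2.
  f_x(P) = -20, f_y(P) = -10 (gradient nonzero, so P is smooth).
Step 3: tangent line at P: -20·(x − -2) + -10·(y − -1) = 0.
Expanding: -20*x - 10*y - 50 = 0.


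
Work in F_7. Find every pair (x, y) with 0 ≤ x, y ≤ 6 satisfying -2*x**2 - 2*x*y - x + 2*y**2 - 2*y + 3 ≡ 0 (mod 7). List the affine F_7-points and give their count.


Affine F_7-points: {(0, 2), (0, 6), (1, 0), (1, 2), (2, 0), (2, 3), (4, 6), (5, 3)}; count = 8.

For each of the 49 pairs (x, y) ∈ F_7², evaluate f(x, y) mod 7. Record the zeros.
  x = 0: [0↦3, 1↦3, 2↦0, 3↦1, 4↦6, 5↦1, 6↦0]  zeros at y ∈ {2, 6}
  x = 1: [0↦0, 1↦5, 2↦0, 3↦6, 4↦2, 5↦2, 6↦6]  zeros at y ∈ {0, 2}
  x = 2: [0↦0, 1↦3, 2↦3, 3↦0, 4↦1, 5↦6, 6↦1]  zeros at y ∈ {0, 3}
  x = 3: [0↦3, 1↦4, 2↦2, 3↦4, 4↦3, 5↦6, 6↦6]  zeros at y ∈ ∅
  x = 4: [0↦2, 1↦1, 2↦4, 3↦4, 4↦1, 5↦2, 6↦0]  zeros at y ∈ {6}
  x = 5: [0↦4, 1↦1, 2↦2, 3↦0, 4↦2, 5↦1, 6↦4]  zeros at y ∈ {3}
  x = 6: [0↦2, 1↦4, 2↦3, 3↦6, 4↦6, 5↦3, 6↦4]  zeros at y ∈ ∅
Collecting zeros: affine points = {(0, 2), (0, 6), (1, 0), (1, 2), (2, 0), (2, 3), (4, 6), (5, 3)}.
Total count |C(F_7)_aff| = 8.


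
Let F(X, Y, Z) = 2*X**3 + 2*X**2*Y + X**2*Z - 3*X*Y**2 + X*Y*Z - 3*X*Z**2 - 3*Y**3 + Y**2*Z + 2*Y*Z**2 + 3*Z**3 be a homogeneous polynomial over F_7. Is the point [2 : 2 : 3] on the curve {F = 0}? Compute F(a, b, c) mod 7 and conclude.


F(2,2,3) ≡ 6 (mod 7); P is NOT on the curve.

Evaluate F(2, 2, 3) term-by-term (mod 7).
  2*X**3 ↦ 2·8·1·1 = 16
  2*X**2*Y ↦ 2·4·2·1 = 16
  X**2*Z ↦ 1·4·1·3 = 12
  -3*X*Y**2 ↦ -3·2·4·1 = -24
  X*Y*Z ↦ 1·2·2·3 = 12
  -3*X*Z**2 ↦ -3·2·1·9 = -54
  -3*Y**3 ↦ -3·1·8·1 = -24
  Y**2*Z ↦ 1·1·4·3 = 12
  2*Y*Z**2 ↦ 2·1·2·9 = 36
  3*Z**3 ↦ 3·1·1·27 = 81
Sum: F(2, 2, 3) = (16) + (16) + (12) + (-24) + (12) + (-54) + (-24) + (12) + (36) + (81) = 83.
Reducing mod 7: 83 ≡ 6 (mod 7).
Since F(a, b, c) ≡ 6 ≠ 0 (mod 7), P does NOT lie on the curve.


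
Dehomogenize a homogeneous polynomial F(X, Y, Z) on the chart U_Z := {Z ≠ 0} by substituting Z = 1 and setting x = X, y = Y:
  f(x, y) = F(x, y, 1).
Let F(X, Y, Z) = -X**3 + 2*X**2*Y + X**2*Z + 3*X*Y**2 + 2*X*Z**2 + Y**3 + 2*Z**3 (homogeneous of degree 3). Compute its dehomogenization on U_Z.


f(x, y) = -x**3 + 2*x**2*y + x**2 + 3*x*y**2 + 2*x + y**3 + 2

On U_Z we set Z = 1. Each monomial c·X^i·Y^j·Z^k in F becomes c·x^i·y^j·1^k = c·x^i·y^j.
Substituting Z = 1: F(X, Y, 1) = -x**3 + 2*x**2*y + x**2 + 3*x*y**2 + 2*x + y**3 + 2.
Note: deg(f) ≤ deg(F) = 3; strict inequality happens when F is divisible by Z (lost terms).


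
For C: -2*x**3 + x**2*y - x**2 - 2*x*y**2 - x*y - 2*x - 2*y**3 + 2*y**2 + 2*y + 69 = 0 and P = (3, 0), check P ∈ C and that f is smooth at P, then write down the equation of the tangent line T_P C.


Tangent line at P: -62*x + 8*y + 186 = 0.

Step 1: f(3, 0) = 0, so P lies on C.
Step 2: partial derivatives
  f_x(x, y) = -6*x**2 + 2*x*y - 2*x - 2*y**2 - y - 2, f_y(x, y) = x**2 - 4*x*y - x - 6*y**2 + 4*y + 2.
  f_x(P) = -62, f_y(P) = 8 (gradient nonzero, so P is smooth).
Step 3: tangent line at P: -62·(x − 3) + 8·(y − 0) = 0.
Expanding: -62*x + 8*y + 186 = 0.


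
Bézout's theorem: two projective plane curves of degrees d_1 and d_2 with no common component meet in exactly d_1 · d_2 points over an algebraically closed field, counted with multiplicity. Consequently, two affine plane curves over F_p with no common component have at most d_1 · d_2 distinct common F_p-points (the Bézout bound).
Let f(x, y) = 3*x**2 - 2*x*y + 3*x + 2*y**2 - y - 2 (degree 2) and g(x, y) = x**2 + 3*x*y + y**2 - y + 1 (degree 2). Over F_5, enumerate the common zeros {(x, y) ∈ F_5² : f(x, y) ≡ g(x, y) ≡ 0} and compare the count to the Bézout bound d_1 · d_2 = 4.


Common zeros: ∅; count = 0; Bézout bound = 4.

deg(f) = 2, deg(g) = 2, so Bézout bound = 4.
Scan x ∈ F_5. For each x, list the y ∈ F_5 with f(x, y) ≡ 0 and those with g(x, y) ≡ 0 (mod 5); the common zeros in that column are the intersection.
  x = 0: f ≡ 0 at y ∈ ∅; g ≡ 0 at y ∈ ∅; common: ∅.
  x = 1: f ≡ 0 at y ∈ ∅; g ≡ 0 at y ∈ {1, 2}; common: ∅.
  x = 2: f ≡ 0 at y ∈ ∅; g ≡ 0 at y ∈ {0}; common: ∅.
  x = 3: f ≡ 0 at y ∈ ∅; g ≡ 0 at y ∈ {0, 2}; common: ∅.
  x = 4: f ≡ 0 at y ∈ ∅; g ≡ 0 at y ∈ ∅; common: ∅.
Collecting: common zeros = ∅, so the count is 0.
Comparison with the Bézout bound: 0 ≤ 4 = deg(f)·deg(g), as expected for curves with no common component (the affine F_5-count falls short of the bound because intersections may lie at infinity, over extension fields, or carry multiplicity).


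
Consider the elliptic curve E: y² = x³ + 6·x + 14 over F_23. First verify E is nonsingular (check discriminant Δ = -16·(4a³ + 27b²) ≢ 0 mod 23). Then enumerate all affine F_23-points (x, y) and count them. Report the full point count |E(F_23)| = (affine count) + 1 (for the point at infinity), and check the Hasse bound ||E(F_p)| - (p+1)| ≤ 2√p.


Affine points = {(3, 6), (3, 17), (5, 10), (5, 13), (6, 6), (6, 17), (7, 10), (7, 13), (10, 4), (10, 19), (11, 10), (11, 13), (13, 9), (13, 14), (14, 6), (14, 17), (15, 11), (15, 12), (19, 8), (19, 15)}; affine count = 20; |E(F_23)| = 21.

Discriminant check: Δ ∝ 4a³ + 27b² = 4·6³ + 27·14² = 4·216 + 27·196 ≡ 15 (mod 23). Nonzero ⇒ E is nonsingular.
For each x ∈ F_23, compute rhs = x³ + 6·x + 14 mod 23, then count y ∈ F_23 with y² ≡ rhs.
  x = 0: rhs = 14, matching y values: none (0 points).
  x = 1: rhs = 21, matching y values: none (0 points).
  x = 2: rhs = 11, matching y values: none (0 points).
  x = 3: rhs = 13, matching y values: 6, 17 (2 points).
  x = 4: rhs = 10, matching y values: none (0 points).
  x = 5: rhs = 8, matching y values: 10, 13 (2 points).
  x = 6: rhs = 13, matching y values: 6, 17 (2 points).
  x = 7: rhs = 8, matching y values: 10, 13 (2 points).
  x = 8: rhs = 22, matching y values: none (0 points).
  x = 9: rhs = 15, matching y values: none (0 points).
  x = 10: rhs = 16, matching y values: 4, 19 (2 points).
  x = 11: rhs = 8, matching y values: 10, 13 (2 points).
  x = 12: rhs = 20, matching y values: none (0 points).
  x = 13: rhs = 12, matching y values: 9, 14 (2 points).
  x = 14: rhs = 13, matching y values: 6, 17 (2 points).
  x = 15: rhs = 6, matching y values: 11, 12 (2 points).
  x = 16: rhs = 20, matching y values: none (0 points).
  x = 17: rhs = 15, matching y values: none (0 points).
  x = 18: rhs = 20, matching y values: none (0 points).
  x = 19: rhs = 18, matching y values: 8, 15 (2 points).
  x = 20: rhs = 15, matching y values: none (0 points).
  x = 21: rhs = 17, matching y values: none (0 points).
  x = 22: rhs = 7, matching y values: none (0 points).
Total affine count: 20.
Full point count |E(F_23)| = 20 + 1 = 21.
Hasse bound: |21 − (23+1)| = |-3| = 3 ≤ 2√23 ≈ 9.5917 ✓.


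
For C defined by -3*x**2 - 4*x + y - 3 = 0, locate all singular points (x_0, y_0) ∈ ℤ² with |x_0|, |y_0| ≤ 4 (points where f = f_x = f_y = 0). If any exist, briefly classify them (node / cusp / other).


No singular points in the scanned grid; C is smooth there.

Compute partial derivatives:
  f_x = -6*x - 4.
  f_y = 1.
f_y = 1 is a nonzero constant, so f_y never vanishes: no point (x, y) can satisfy f = f_x = f_y = 0. In particular no (x, y) ∈ {−4, ..., 4}² is singular; the curve is smooth.


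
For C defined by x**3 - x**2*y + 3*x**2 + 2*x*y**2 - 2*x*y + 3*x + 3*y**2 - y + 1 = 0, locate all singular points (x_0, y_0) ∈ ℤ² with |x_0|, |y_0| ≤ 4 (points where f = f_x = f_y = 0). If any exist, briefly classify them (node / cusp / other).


Singular points: {(-1, 0)}; classification: cusp.

Compute partial derivatives:
  f_x = 3*x**2 - 2*x*y + 6*x + 2*y**2 - 2*y + 3.
  f_y = -x**2 + 4*x*y - 2*x + 6*y - 1.
Scan x_0 ∈ {−4, ..., 4}. For each x_0, f_y(x_0, y) is a polynomial in y; find its integer roots y ∈ {−4, ..., 4}, then test f_x and f at those candidates.
  x = -4: f_y(-4, y) = -10*y - 9; no integer root y with |y| ≤ 4.
  x = -3: f_y(-3, y) = -6*y - 4; no integer root y with |y| ≤ 4.
  x = -2: f_y(-2, y) = -2*y - 1; no integer root y with |y| ≤ 4.
  x = -1: f_y(-1, y) = 2*y; vanishes at y ∈ {0}. (-1, 0): f_x = 0, f = 0 — SINGULAR.
  x = 0: f_y(0, y) = 6*y - 1; no integer root y with |y| ≤ 4.
  x = 1: f_y(1, y) = 10*y - 4; no integer root y with |y| ≤ 4.
  x = 2: f_y(2, y) = 14*y - 9; no integer root y with |y| ≤ 4.
  x = 3: f_y(3, y) = 18*y - 16; no integer root y with |y| ≤ 4.
  x = 4: f_y(4, y) = 22*y - 25; no integer root y with |y| ≤ 4.
Only singular point on the grid: (-1, 0).
Classify: substitute x = -1 + u, y = 0 + v and expand: f = u**3 - u**2*v + 2*u*v**2 + v**2.
No constant or linear terms (consistent with a singular point). Quadratic part: v**2. Cubic part: u**3 - u**2*v + 2*u*v**2.
The quadratic part v**2 is a perfect square, so there is a single (double) tangent line v = 0, i.e. y = 0. Restricting the cubic part to that line (v = 0) leaves u**3 ≠ 0, so f is not divisible by v and the branch is v² ≈ -u**3 to lowest order — this is a cusp.
Classification: cusp.


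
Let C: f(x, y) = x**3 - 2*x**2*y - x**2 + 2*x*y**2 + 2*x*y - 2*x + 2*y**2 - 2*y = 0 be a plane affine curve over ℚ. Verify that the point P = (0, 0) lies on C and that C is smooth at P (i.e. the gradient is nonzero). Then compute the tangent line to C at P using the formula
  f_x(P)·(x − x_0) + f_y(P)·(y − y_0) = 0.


Tangent line at P: -2*x - 2*y = 0.

Step 1: f(0, 0) = 0, so P lies on C.
Step 2: partial derivatives
  f_x(x, y) = 3*x**2 - 4*x*y - 2*x + 2*y**2 + 2*y - 2, f_y(x, y) = -2*x**2 + 4*x*y + 2*x + 4*y - 2.
  f_x(P) = -2, f_y(P) = -2 (gradient nonzero, so P is smooth).
Step 3: tangent line at P: -2·(x − 0) + -2·(y − 0) = 0.
Expanding: -2*x - 2*y = 0.


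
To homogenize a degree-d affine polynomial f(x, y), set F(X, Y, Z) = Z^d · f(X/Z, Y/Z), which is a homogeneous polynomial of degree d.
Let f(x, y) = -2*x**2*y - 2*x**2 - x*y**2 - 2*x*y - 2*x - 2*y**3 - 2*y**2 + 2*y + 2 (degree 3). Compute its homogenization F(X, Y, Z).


F(X, Y, Z) = -2*X**2*Y - 2*X**2*Z - X*Y**2 - 2*X*Y*Z - 2*X*Z**2 - 2*Y**3 - 2*Y**2*Z + 2*Y*Z**2 + 2*Z**3

deg(f) = 3.
Substitute x = X/Z, y = Y/Z into f, then multiply by Z^3.
  monomial -2·x^2·y^1 ↦ -2·X^2·Y^1·Z^0.
  monomial -2·x^2·y^0 ↦ -2·X^2·Y^0·Z^1.
  monomial -1·x^1·y^2 ↦ -1·X^1·Y^2·Z^0.
  monomial -2·x^1·y^1 ↦ -2·X^1·Y^1·Z^1.
  monomial -2·x^1·y^0 ↦ -2·X^1·Y^0·Z^2.
  monomial -2·x^0·y^3 ↦ -2·X^0·Y^3·Z^0.
  monomial -2·x^0·y^2 ↦ -2·X^0·Y^2·Z^1.
  monomial 2·x^0·y^1 ↦ 2·X^0·Y^1·Z^2.
  monomial 2·x^0·y^0 ↦ 2·X^0·Y^0·Z^3.
Collecting: F(X, Y, Z) = -2*X**2*Y - 2*X**2*Z - X*Y**2 - 2*X*Y*Z - 2*X*Z**2 - 2*Y**3 - 2*Y**2*Z + 2*Y*Z**2 + 2*Z**3.


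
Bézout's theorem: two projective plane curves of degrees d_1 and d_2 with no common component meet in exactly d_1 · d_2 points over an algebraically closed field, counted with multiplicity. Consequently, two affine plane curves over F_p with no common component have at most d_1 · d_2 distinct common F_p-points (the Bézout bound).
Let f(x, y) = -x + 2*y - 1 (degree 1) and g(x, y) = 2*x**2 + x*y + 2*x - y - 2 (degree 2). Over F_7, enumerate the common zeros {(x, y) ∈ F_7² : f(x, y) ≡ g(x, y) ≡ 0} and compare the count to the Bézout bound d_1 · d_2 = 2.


Common zeros: {(4, 6), (5, 3)}; count = 2; Bézout bound = 2.

deg(f) = 1, deg(g) = 2, so Bézout bound = 2.
Scan x ∈ F_7. For each x, list the y ∈ F_7 with f(x, y) ≡ 0 and those with g(x, y) ≡ 0 (mod 7); the common zeros in that column are the intersection.
  x = 0: f ≡ 0 at y ∈ {4}; g ≡ 0 at y ∈ {5}; common: ∅.
  x = 1: f ≡ 0 at y ∈ {1}; g ≡ 0 at y ∈ ∅; common: ∅.
  x = 2: f ≡ 0 at y ∈ {5}; g ≡ 0 at y ∈ {4}; common: ∅.
  x = 3: f ≡ 0 at y ∈ {2}; g ≡ 0 at y ∈ {3}; common: ∅.
  x = 4: f ≡ 0 at y ∈ {6}; g ≡ 0 at y ∈ {6}; common: {6}.
  x = 5: f ≡ 0 at y ∈ {3}; g ≡ 0 at y ∈ {3}; common: {3}.
  x = 6: f ≡ 0 at y ∈ {0}; g ≡ 0 at y ∈ {6}; common: ∅.
Collecting: common zeros = {(4, 6), (5, 3)}, so the count is 2.
Comparison with the Bézout bound: 2 ≤ 2 = deg(f)·deg(g), as expected for curves with no common component (the bound is attained).


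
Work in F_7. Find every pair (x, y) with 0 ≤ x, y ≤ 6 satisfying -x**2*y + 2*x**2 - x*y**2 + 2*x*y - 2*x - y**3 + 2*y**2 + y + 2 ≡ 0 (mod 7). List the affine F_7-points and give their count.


Affine F_7-points: {(2, 2), (3, 0), (3, 3), (4, 4), (5, 0), (5, 4), (6, 3)}; count = 7.

For each of the 49 pairs (x, y) ∈ F_7², evaluate f(x, y) mod 7. Record the zeros.
  x = 0: [0↦2, 1↦4, 2↦4, 3↦3, 4↦2, 5↦2, 6↦4]  zeros at y ∈ ∅
  x = 1: [0↦2, 1↦4, 2↦2, 3↦4, 4↦4, 5↦3, 6↦2]  zeros at y ∈ ∅
  x = 2: [0↦6, 1↦6, 2↦0, 3↦3, 4↦2, 5↦5, 6↦6]  zeros at y ∈ {2}
  x = 3: [0↦0, 1↦3, 2↦5, 3↦0, 4↦3, 5↦1, 6↦2]  zeros at y ∈ {0, 3}
  x = 4: [0↦5, 1↦2, 2↦3, 3↦2, 4↦0, 5↦5, 6↦4]  zeros at y ∈ {4}
  x = 5: [0↦0, 1↦3, 2↦1, 3↦2, 4↦0, 5↦3, 6↦5]  zeros at y ∈ {0, 4}
  x = 6: [0↦6, 1↦6, 2↦6, 3↦0, 4↦3, 5↦2, 6↦5]  zeros at y ∈ {3}
Collecting zeros: affine points = {(2, 2), (3, 0), (3, 3), (4, 4), (5, 0), (5, 4), (6, 3)}.
Total count |C(F_7)_aff| = 7.


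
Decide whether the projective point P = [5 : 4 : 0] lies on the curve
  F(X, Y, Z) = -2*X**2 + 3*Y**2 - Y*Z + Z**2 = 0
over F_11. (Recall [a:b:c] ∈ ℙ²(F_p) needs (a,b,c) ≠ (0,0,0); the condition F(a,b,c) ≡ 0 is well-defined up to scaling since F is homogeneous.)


F(5,4,0) ≡ 9 (mod 11); P is NOT on the curve.

Evaluate F(5, 4, 0) term-by-term (mod 11).
  -2*X**2 ↦ -2·25·1·1 = -50
  3*Y**2 ↦ 3·1·16·1 = 48
  -Y*Z ↦ -1·1·4·0 = 0
  Z**2 ↦ 1·1·1·0 = 0
Sum: F(5, 4, 0) = (-50) + (48) + (0) + (0) = -2.
Reducing mod 11: -2 ≡ 9 (mod 11).
Since F(a, b, c) ≡ 9 ≠ 0 (mod 11), P does NOT lie on the curve.


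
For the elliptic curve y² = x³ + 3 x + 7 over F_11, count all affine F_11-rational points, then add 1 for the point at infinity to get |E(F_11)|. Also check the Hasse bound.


Affine points = {(1, 0), (5, 2), (5, 9), (8, 2), (8, 9), (9, 2), (9, 9), (10, 5), (10, 6)}; affine count = 9; |E(F_11)| = 10.

Discriminant check: Δ ∝ 4a³ + 27b² = 4·3³ + 27·7² = 4·27 + 27·49 ≡ 1 (mod 11). Nonzero ⇒ E is nonsingular.
For each x ∈ F_11, compute rhs = x³ + 3·x + 7 mod 11, then count y ∈ F_11 with y² ≡ rhs.
  x = 0: rhs = 7, matching y values: none (0 points).
  x = 1: rhs = 0, matching y values: 0 (1 points).
  x = 2: rhs = 10, matching y values: none (0 points).
  x = 3: rhs = 10, matching y values: none (0 points).
  x = 4: rhs = 6, matching y values: none (0 points).
  x = 5: rhs = 4, matching y values: 2, 9 (2 points).
  x = 6: rhs = 10, matching y values: none (0 points).
  x = 7: rhs = 8, matching y values: none (0 points).
  x = 8: rhs = 4, matching y values: 2, 9 (2 points).
  x = 9: rhs = 4, matching y values: 2, 9 (2 points).
  x = 10: rhs = 3, matching y values: 5, 6 (2 points).
Total affine count: 9.
Full point count |E(F_11)| = 9 + 1 = 10.
Hasse bound: |10 − (11+1)| = |-2| = 2 ≤ 2√11 ≈ 6.6332 ✓.


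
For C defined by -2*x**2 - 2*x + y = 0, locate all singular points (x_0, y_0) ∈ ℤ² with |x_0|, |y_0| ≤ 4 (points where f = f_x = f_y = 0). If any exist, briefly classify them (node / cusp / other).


No singular points in the scanned grid; C is smooth there.

Compute partial derivatives:
  f_x = -4*x - 2.
  f_y = 1.
f_y = 1 is a nonzero constant, so f_y never vanishes: no point (x, y) can satisfy f = f_x = f_y = 0. In particular no (x, y) ∈ {−4, ..., 4}² is singular; the curve is smooth.


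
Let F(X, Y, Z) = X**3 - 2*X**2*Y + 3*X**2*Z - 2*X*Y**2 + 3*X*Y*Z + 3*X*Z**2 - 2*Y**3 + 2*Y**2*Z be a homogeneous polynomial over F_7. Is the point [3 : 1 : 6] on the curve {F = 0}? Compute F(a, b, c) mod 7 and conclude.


F(3,1,6) ≡ 0 (mod 7); P is on the curve.

Evaluate F(3, 1, 6) term-by-term (mod 7).
  X**3 ↦ 1·27·1·1 = 27
  -2*X**2*Y ↦ -2·9·1·1 = -18
  3*X**2*Z ↦ 3·9·1·6 = 162
  -2*X*Y**2 ↦ -2·3·1·1 = -6
  3*X*Y*Z ↦ 3·3·1·6 = 54
  3*X*Z**2 ↦ 3·3·1·36 = 324
  -2*Y**3 ↦ -2·1·1·1 = -2
  2*Y**2*Z ↦ 2·1·1·6 = 12
Sum: F(3, 1, 6) = (27) + (-18) + (162) + (-6) + (54) + (324) + (-2) + (12) = 553.
Reducing mod 7: 553 ≡ 0 (mod 7).
Since F(a, b, c) ≡ 0 (mod 7), P lies on the curve.


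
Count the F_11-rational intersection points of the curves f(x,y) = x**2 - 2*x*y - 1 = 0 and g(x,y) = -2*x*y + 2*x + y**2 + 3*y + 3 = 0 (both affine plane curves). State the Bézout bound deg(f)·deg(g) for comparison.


Common zeros: ∅; count = 0; Bézout bound = 4.

deg(f) = 2, deg(g) = 2, so Bézout bound = 4.
Scan x ∈ F_11. For each x, list the y ∈ F_11 with f(x, y) ≡ 0 and those with g(x, y) ≡ 0 (mod 11); the common zeros in that column are the intersection.
  x = 0: f ≡ 0 at y ∈ ∅; g ≡ 0 at y ∈ ∅; common: ∅.
  x = 1: f ≡ 0 at y ∈ {0}; g ≡ 0 at y ∈ {2, 8}; common: ∅.
  x = 2: f ≡ 0 at y ∈ {9}; g ≡ 0 at y ∈ ∅; common: ∅.
  x = 3: f ≡ 0 at y ∈ {5}; g ≡ 0 at y ∈ ∅; common: ∅.
  x = 4: f ≡ 0 at y ∈ {6}; g ≡ 0 at y ∈ {0, 5}; common: ∅.
  x = 5: f ≡ 0 at y ∈ {9}; g ≡ 0 at y ∈ ∅; common: ∅.
  x = 6: f ≡ 0 at y ∈ {2}; g ≡ 0 at y ∈ ∅; common: ∅.
  x = 7: f ≡ 0 at y ∈ {5}; g ≡ 0 at y ∈ {4, 7}; common: ∅.
  x = 8: f ≡ 0 at y ∈ {6}; g ≡ 0 at y ∈ {3, 10}; common: ∅.
  x = 9: f ≡ 0 at y ∈ {2}; g ≡ 0 at y ∈ {6, 9}; common: ∅.
  x = 10: f ≡ 0 at y ∈ {0}; g ≡ 0 at y ∈ ∅; common: ∅.
Collecting: common zeros = ∅, so the count is 0.
Comparison with the Bézout bound: 0 ≤ 4 = deg(f)·deg(g), as expected for curves with no common component (the affine F_11-count falls short of the bound because intersections may lie at infinity, over extension fields, or carry multiplicity).


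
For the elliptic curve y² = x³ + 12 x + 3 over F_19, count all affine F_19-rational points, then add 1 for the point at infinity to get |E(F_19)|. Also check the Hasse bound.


Affine points = {(1, 4), (1, 15), (2, 4), (2, 15), (3, 3), (3, 16), (4, 1), (4, 18), (5, 6), (5, 13), (6, 5), (6, 14), (9, 2), (9, 17), (13, 0), (15, 9), (15, 10), (16, 4), (16, 15), (17, 3), (17, 16), (18, 3), (18, 16)}; affine count = 23; |E(F_19)| = 24.

Discriminant check: Δ ∝ 4a³ + 27b² = 4·12³ + 27·3² = 4·1728 + 27·9 ≡ 11 (mod 19). Nonzero ⇒ E is nonsingular.
For each x ∈ F_19, compute rhs = x³ + 12·x + 3 mod 19, then count y ∈ F_19 with y² ≡ rhs.
  x = 0: rhs = 3, matching y values: none (0 points).
  x = 1: rhs = 16, matching y values: 4, 15 (2 points).
  x = 2: rhs = 16, matching y values: 4, 15 (2 points).
  x = 3: rhs = 9, matching y values: 3, 16 (2 points).
  x = 4: rhs = 1, matching y values: 1, 18 (2 points).
  x = 5: rhs = 17, matching y values: 6, 13 (2 points).
  x = 6: rhs = 6, matching y values: 5, 14 (2 points).
  x = 7: rhs = 12, matching y values: none (0 points).
  x = 8: rhs = 3, matching y values: none (0 points).
  x = 9: rhs = 4, matching y values: 2, 17 (2 points).
  x = 10: rhs = 2, matching y values: none (0 points).
  x = 11: rhs = 3, matching y values: none (0 points).
  x = 12: rhs = 13, matching y values: none (0 points).
  x = 13: rhs = 0, matching y values: 0 (1 points).
  x = 14: rhs = 8, matching y values: none (0 points).
  x = 15: rhs = 5, matching y values: 9, 10 (2 points).
  x = 16: rhs = 16, matching y values: 4, 15 (2 points).
  x = 17: rhs = 9, matching y values: 3, 16 (2 points).
  x = 18: rhs = 9, matching y values: 3, 16 (2 points).
Total affine count: 23.
Full point count |E(F_19)| = 23 + 1 = 24.
Hasse bound: |24 − (19+1)| = |4| = 4 ≤ 2√19 ≈ 8.7178 ✓.


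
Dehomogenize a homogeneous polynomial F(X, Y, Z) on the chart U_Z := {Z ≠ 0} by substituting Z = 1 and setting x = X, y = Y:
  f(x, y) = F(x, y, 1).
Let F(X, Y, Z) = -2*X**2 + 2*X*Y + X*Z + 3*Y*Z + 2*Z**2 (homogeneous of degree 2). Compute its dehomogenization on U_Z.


f(x, y) = -2*x**2 + 2*x*y + x + 3*y + 2

On U_Z we set Z = 1. Each monomial c·X^i·Y^j·Z^k in F becomes c·x^i·y^j·1^k = c·x^i·y^j.
Substituting Z = 1: F(X, Y, 1) = -2*x**2 + 2*x*y + x + 3*y + 2.
Note: deg(f) ≤ deg(F) = 2; strict inequality happens when F is divisible by Z (lost terms).


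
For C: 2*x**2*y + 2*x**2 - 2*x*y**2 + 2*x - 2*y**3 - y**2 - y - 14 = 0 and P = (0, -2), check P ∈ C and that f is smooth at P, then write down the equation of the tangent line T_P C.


Tangent line at P: -6*x - 21*y - 42 = 0.

Step 1: f(0, -2) = 0, so P lies on C.
Step 2: partial derivatives
  f_x(x, y) = 4*x*y + 4*x - 2*y**2 + 2, f_y(x, y) = 2*x**2 - 4*x*y - 6*y**2 - 2*y - 1.
  f_x(P) = -6, f_y(P) = -21 (gradient nonzero, so P is smooth).
Step 3: tangent line at P: -6·(x − 0) + -21·(y − -2) = 0.
Expanding: -6*x - 21*y - 42 = 0.


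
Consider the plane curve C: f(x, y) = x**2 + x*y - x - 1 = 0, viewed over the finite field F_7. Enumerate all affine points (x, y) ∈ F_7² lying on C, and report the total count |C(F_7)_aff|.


Affine F_7-points: {(1, 1), (2, 3), (3, 3), (4, 6), (5, 6), (6, 1)}; count = 6.

For each of the 49 pairs (x, y) ∈ F_7², evaluate f(x, y) mod 7. Record the zeros.
  x = 0: [0↦6, 1↦6, 2↦6, 3↦6, 4↦6, 5↦6, 6↦6]  zeros at y ∈ ∅
  x = 1: [0↦6, 1↦0, 2↦1, 3↦2, 4↦3, 5↦4, 6↦5]  zeros at y ∈ {1}
  x = 2: [0↦1, 1↦3, 2↦5, 3↦0, 4↦2, 5↦4, 6↦6]  zeros at y ∈ {3}
  x = 3: [0↦5, 1↦1, 2↦4, 3↦0, 4↦3, 5↦6, 6↦2]  zeros at y ∈ {3}
  x = 4: [0↦4, 1↦1, 2↦5, 3↦2, 4↦6, 5↦3, 6↦0]  zeros at y ∈ {6}
  x = 5: [0↦5, 1↦3, 2↦1, 3↦6, 4↦4, 5↦2, 6↦0]  zeros at y ∈ {6}
  x = 6: [0↦1, 1↦0, 2↦6, 3↦5, 4↦4, 5↦3, 6↦2]  zeros at y ∈ {1}
Collecting zeros: affine points = {(1, 1), (2, 3), (3, 3), (4, 6), (5, 6), (6, 1)}.
Total count |C(F_7)_aff| = 6.


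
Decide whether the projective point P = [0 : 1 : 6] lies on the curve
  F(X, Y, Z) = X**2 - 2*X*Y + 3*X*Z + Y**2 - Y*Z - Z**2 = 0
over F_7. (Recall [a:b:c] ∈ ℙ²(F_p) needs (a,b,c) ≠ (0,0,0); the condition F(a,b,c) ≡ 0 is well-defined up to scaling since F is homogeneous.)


F(0,1,6) ≡ 1 (mod 7); P is NOT on the curve.

Evaluate F(0, 1, 6) term-by-term (mod 7).
  X**2 ↦ 1·0·1·1 = 0
  -2*X*Y ↦ -2·0·1·1 = 0
  3*X*Z ↦ 3·0·1·6 = 0
  Y**2 ↦ 1·1·1·1 = 1
  -Y*Z ↦ -1·1·1·6 = -6
  -Z**2 ↦ -1·1·1·36 = -36
Sum: F(0, 1, 6) = (0) + (0) + (0) + (1) + (-6) + (-36) = -41.
Reducing mod 7: -41 ≡ 1 (mod 7).
Since F(a, b, c) ≡ 1 ≠ 0 (mod 7), P does NOT lie on the curve.


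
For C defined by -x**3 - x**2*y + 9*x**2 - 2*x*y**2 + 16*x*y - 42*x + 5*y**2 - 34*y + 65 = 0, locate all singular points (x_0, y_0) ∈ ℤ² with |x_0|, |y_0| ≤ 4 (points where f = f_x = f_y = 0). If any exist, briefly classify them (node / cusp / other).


Singular points: {(2, 3)}; classification: cusp.

Compute partial derivatives:
  f_x = -3*x**2 - 2*x*y + 18*x - 2*y**2 + 16*y - 42.
  f_y = -x**2 - 4*x*y + 16*x + 10*y - 34.
Scan x_0 ∈ {−4, ..., 4}. For each x_0, f_y(x_0, y) is a polynomial in y; find its integer roots y ∈ {−4, ..., 4}, then test f_x and f at those candidates.
  x = -4: f_y(-4, y) = 26*y - 114; no integer root y with |y| ≤ 4.
  x = -3: f_y(-3, y) = 22*y - 91; no integer root y with |y| ≤ 4.
  x = -2: f_y(-2, y) = 18*y - 70; no integer root y with |y| ≤ 4.
  x = -1: f_y(-1, y) = 14*y - 51; no integer root y with |y| ≤ 4.
  x = 0: f_y(0, y) = 10*y - 34; no integer root y with |y| ≤ 4.
  x = 1: f_y(1, y) = 6*y - 19; no integer root y with |y| ≤ 4.
  x = 2: f_y(2, y) = 2*y - 6; vanishes at y ∈ {3}. (2, 3): f_x = 0, f = 0 — SINGULAR.
  x = 3: f_y(3, y) = 5 - 2*y; no integer root y with |y| ≤ 4.
  x = 4: f_y(4, y) = 14 - 6*y; no integer root y with |y| ≤ 4.
Only singular point on the grid: (2, 3).
Classify: substitute x = 2 + u, y = 3 + v and expand: f = -u**3 - u**2*v - 2*u*v**2 + v**2.
No constant or linear terms (consistent with a singular point). Quadratic part: v**2. Cubic part: -u**3 - u**2*v - 2*u*v**2.
The quadratic part v**2 is a perfect square, so there is a single (double) tangent line v = 0, i.e. y = 3. Restricting the cubic part to that line (v = 0) leaves -u**3 ≠ 0, so f is not divisible by v and the branch is v² ≈ u**3 to lowest order — this is a cusp.
Classification: cusp.


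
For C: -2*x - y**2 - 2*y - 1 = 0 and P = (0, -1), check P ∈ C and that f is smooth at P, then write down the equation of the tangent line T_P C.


Tangent line at P: -2*x = 0.

Step 1: f(0, -1) = 0, so P lies on C.
Step 2: partial derivatives
  f_x(x, y) = -2, f_y(x, y) = -2*y - 2.
  f_x(P) = -2, f_y(P) = 0 (gradient nonzero, so P is smooth).
Step 3: tangent line at P: -2·(x − 0) + 0·(y − -1) = 0.
Expanding: -2*x = 0.


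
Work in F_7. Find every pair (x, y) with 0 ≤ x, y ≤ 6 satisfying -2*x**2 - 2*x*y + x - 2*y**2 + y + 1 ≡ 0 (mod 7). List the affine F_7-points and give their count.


Affine F_7-points: {(0, 1), (0, 3), (1, 0), (1, 3), (2, 4), (2, 5), (3, 0), (3, 1), (4, 2), (4, 5), (5, 2), (5, 4), (6, 6)}; count = 13.

For each of the 49 pairs (x, y) ∈ F_7², evaluate f(x, y) mod 7. Record the zeros.
  x = 0: [0↦1, 1↦0, 2↦2, 3↦0, 4↦1, 5↦5, 6↦5]  zeros at y ∈ {1, 3}
  x = 1: [0↦0, 1↦4, 2↦4, 3↦0, 4↦6, 5↦1, 6↦6]  zeros at y ∈ {0, 3}
  x = 2: [0↦2, 1↦4, 2↦2, 3↦3, 4↦0, 5↦0, 6↦3]  zeros at y ∈ {4, 5}
  x = 3: [0↦0, 1↦0, 2↦3, 3↦2, 4↦4, 5↦2, 6↦3]  zeros at y ∈ {0, 1}
  x = 4: [0↦1, 1↦6, 2↦0, 3↦4, 4↦4, 5↦0, 6↦6]  zeros at y ∈ {2, 5}
  x = 5: [0↦5, 1↦1, 2↦0, 3↦2, 4↦0, 5↦1, 6↦5]  zeros at y ∈ {2, 4}
  x = 6: [0↦5, 1↦6, 2↦3, 3↦3, 4↦6, 5↦5, 6↦0]  zeros at y ∈ {6}
Collecting zeros: affine points = {(0, 1), (0, 3), (1, 0), (1, 3), (2, 4), (2, 5), (3, 0), (3, 1), (4, 2), (4, 5), (5, 2), (5, 4), (6, 6)}.
Total count |C(F_7)_aff| = 13.


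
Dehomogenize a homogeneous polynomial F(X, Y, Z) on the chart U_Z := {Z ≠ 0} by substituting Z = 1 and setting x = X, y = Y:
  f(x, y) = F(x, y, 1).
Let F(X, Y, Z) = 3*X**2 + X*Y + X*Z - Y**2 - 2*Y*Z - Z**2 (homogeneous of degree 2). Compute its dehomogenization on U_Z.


f(x, y) = 3*x**2 + x*y + x - y**2 - 2*y - 1

On U_Z we set Z = 1. Each monomial c·X^i·Y^j·Z^k in F becomes c·x^i·y^j·1^k = c·x^i·y^j.
Substituting Z = 1: F(X, Y, 1) = 3*x**2 + x*y + x - y**2 - 2*y - 1.
Note: deg(f) ≤ deg(F) = 2; strict inequality happens when F is divisible by Z (lost terms).


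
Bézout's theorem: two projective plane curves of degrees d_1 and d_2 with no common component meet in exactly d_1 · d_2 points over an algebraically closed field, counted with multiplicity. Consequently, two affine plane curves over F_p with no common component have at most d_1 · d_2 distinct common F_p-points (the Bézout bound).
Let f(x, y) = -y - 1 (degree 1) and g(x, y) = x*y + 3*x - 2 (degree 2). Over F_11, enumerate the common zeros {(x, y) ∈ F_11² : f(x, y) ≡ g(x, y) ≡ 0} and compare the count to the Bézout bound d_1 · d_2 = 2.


Common zeros: {(1, 10)}; count = 1; Bézout bound = 2.

deg(f) = 1, deg(g) = 2, so Bézout bound = 2.
Scan x ∈ F_11. For each x, list the y ∈ F_11 with f(x, y) ≡ 0 and those with g(x, y) ≡ 0 (mod 11); the common zeros in that column are the intersection.
  x = 0: f ≡ 0 at y ∈ {10}; g ≡ 0 at y ∈ ∅; common: ∅.
  x = 1: f ≡ 0 at y ∈ {10}; g ≡ 0 at y ∈ {10}; common: {10}.
  x = 2: f ≡ 0 at y ∈ {10}; g ≡ 0 at y ∈ {9}; common: ∅.
  x = 3: f ≡ 0 at y ∈ {10}; g ≡ 0 at y ∈ {5}; common: ∅.
  x = 4: f ≡ 0 at y ∈ {10}; g ≡ 0 at y ∈ {3}; common: ∅.
  x = 5: f ≡ 0 at y ∈ {10}; g ≡ 0 at y ∈ {4}; common: ∅.
  x = 6: f ≡ 0 at y ∈ {10}; g ≡ 0 at y ∈ {1}; common: ∅.
  x = 7: f ≡ 0 at y ∈ {10}; g ≡ 0 at y ∈ {2}; common: ∅.
  x = 8: f ≡ 0 at y ∈ {10}; g ≡ 0 at y ∈ {0}; common: ∅.
  x = 9: f ≡ 0 at y ∈ {10}; g ≡ 0 at y ∈ {7}; common: ∅.
  x = 10: f ≡ 0 at y ∈ {10}; g ≡ 0 at y ∈ {6}; common: ∅.
Collecting: common zeros = {(1, 10)}, so the count is 1.
Comparison with the Bézout bound: 1 ≤ 2 = deg(f)·deg(g), as expected for curves with no common component (the affine F_11-count falls short of the bound because intersections may lie at infinity, over extension fields, or carry multiplicity).


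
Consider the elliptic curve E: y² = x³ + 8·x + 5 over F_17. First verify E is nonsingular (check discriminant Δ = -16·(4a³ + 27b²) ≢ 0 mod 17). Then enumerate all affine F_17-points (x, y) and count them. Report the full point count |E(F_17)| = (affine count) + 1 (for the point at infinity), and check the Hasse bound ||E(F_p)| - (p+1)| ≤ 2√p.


Affine points = {(4, 4), (4, 13), (5, 0), (7, 8), (7, 9), (11, 8), (11, 9), (15, 7), (15, 10), (16, 8), (16, 9)}; affine count = 11; |E(F_17)| = 12.

Discriminant check: Δ ∝ 4a³ + 27b² = 4·8³ + 27·5² = 4·512 + 27·25 ≡ 3 (mod 17). Nonzero ⇒ E is nonsingular.
For each x ∈ F_17, compute rhs = x³ + 8·x + 5 mod 17, then count y ∈ F_17 with y² ≡ rhs.
  x = 0: rhs = 5, matching y values: none (0 points).
  x = 1: rhs = 14, matching y values: none (0 points).
  x = 2: rhs = 12, matching y values: none (0 points).
  x = 3: rhs = 5, matching y values: none (0 points).
  x = 4: rhs = 16, matching y values: 4, 13 (2 points).
  x = 5: rhs = 0, matching y values: 0 (1 points).
  x = 6: rhs = 14, matching y values: none (0 points).
  x = 7: rhs = 13, matching y values: 8, 9 (2 points).
  x = 8: rhs = 3, matching y values: none (0 points).
  x = 9: rhs = 7, matching y values: none (0 points).
  x = 10: rhs = 14, matching y values: none (0 points).
  x = 11: rhs = 13, matching y values: 8, 9 (2 points).
  x = 12: rhs = 10, matching y values: none (0 points).
  x = 13: rhs = 11, matching y values: none (0 points).
  x = 14: rhs = 5, matching y values: none (0 points).
  x = 15: rhs = 15, matching y values: 7, 10 (2 points).
  x = 16: rhs = 13, matching y values: 8, 9 (2 points).
Total affine count: 11.
Full point count |E(F_17)| = 11 + 1 = 12.
Hasse bound: |12 − (17+1)| = |-6| = 6 ≤ 2√17 ≈ 8.2462 ✓.


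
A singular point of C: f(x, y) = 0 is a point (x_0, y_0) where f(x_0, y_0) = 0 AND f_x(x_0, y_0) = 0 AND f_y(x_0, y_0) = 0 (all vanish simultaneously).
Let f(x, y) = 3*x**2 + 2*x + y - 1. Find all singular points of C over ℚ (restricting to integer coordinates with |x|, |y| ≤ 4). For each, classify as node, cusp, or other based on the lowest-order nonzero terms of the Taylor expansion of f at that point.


No singular points in the scanned grid; C is smooth there.

Compute partial derivatives:
  f_x = 6*x + 2.
  f_y = 1.
f_y = 1 is a nonzero constant, so f_y never vanishes: no point (x, y) can satisfy f = f_x = f_y = 0. In particular no (x, y) ∈ {−4, ..., 4}² is singular; the curve is smooth.


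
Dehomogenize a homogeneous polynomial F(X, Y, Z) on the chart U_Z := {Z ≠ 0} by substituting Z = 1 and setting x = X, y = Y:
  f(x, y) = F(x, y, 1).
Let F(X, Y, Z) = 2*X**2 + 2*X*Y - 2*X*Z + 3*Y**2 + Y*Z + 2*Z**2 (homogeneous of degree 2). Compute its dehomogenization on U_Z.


f(x, y) = 2*x**2 + 2*x*y - 2*x + 3*y**2 + y + 2

On U_Z we set Z = 1. Each monomial c·X^i·Y^j·Z^k in F becomes c·x^i·y^j·1^k = c·x^i·y^j.
Substituting Z = 1: F(X, Y, 1) = 2*x**2 + 2*x*y - 2*x + 3*y**2 + y + 2.
Note: deg(f) ≤ deg(F) = 2; strict inequality happens when F is divisible by Z (lost terms).


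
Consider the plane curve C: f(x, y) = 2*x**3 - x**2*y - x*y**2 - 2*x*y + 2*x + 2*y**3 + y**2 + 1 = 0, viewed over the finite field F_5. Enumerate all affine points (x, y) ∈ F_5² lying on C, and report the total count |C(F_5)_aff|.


Affine F_5-points: {(0, 4), (1, 0), (1, 2), (1, 3)}; count = 4.

For each of the 25 pairs (x, y) ∈ F_5², evaluate f(x, y) mod 5. Record the zeros.
  x = 0: [0↦1, 1↦4, 2↦1, 3↦4, 4↦0]  zeros at y ∈ {4}
  x = 1: [0↦0, 1↦4, 2↦0, 3↦0, 4↦1]  zeros at y ∈ {0, 2, 3}
  x = 2: [0↦1, 1↦4, 2↦2, 3↦2, 4↦1]  zeros at y ∈ ∅
  x = 3: [0↦1, 1↦1, 2↦4, 3↦2, 4↦2]  zeros at y ∈ ∅
  x = 4: [0↦2, 1↦2, 2↦3, 3↦2, 4↦1]  zeros at y ∈ ∅
Collecting zeros: affine points = {(0, 4), (1, 0), (1, 2), (1, 3)}.
Total count |C(F_5)_aff| = 4.


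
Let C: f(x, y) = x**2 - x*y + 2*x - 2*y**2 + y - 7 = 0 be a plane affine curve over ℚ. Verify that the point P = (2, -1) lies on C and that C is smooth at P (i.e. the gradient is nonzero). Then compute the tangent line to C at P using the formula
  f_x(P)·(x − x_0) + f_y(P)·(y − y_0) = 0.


Tangent line at P: 7*x + 3*y - 11 = 0.

Step 1: f(2, -1) = 0, so P lies on C.
Step 2: partial derivatives
  f_x(x, y) = 2*x - y + 2, f_y(x, y) = -x - 4*y + 1.
  f_x(P) = 7, f_y(P) = 3 (gradient nonzero, so P is smooth).
Step 3: tangent line at P: 7·(x − 2) + 3·(y − -1) = 0.
Expanding: 7*x + 3*y - 11 = 0.


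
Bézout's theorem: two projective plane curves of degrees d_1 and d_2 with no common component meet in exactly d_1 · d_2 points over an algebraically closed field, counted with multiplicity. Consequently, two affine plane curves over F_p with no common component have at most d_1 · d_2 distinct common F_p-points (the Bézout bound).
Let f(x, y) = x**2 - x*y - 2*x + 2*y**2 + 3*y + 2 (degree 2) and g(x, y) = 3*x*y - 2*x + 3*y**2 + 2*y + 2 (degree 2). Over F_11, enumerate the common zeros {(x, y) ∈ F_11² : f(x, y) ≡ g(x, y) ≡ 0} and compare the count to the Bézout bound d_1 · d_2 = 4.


Common zeros: {(4, 1)}; count = 1; Bézout bound = 4.

deg(f) = 2, deg(g) = 2, so Bézout bound = 4.
Scan x ∈ F_11. For each x, list the y ∈ F_11 with f(x, y) ≡ 0 and those with g(x, y) ≡ 0 (mod 11); the common zeros in that column are the intersection.
  x = 0: f ≡ 0 at y ∈ {7, 8}; g ≡ 0 at y ∈ ∅; common: ∅.
  x = 1: f ≡ 0 at y ∈ ∅; g ≡ 0 at y ∈ {0, 2}; common: ∅.
  x = 2: f ≡ 0 at y ∈ ∅; g ≡ 0 at y ∈ {6}; common: ∅.
  x = 3: f ≡ 0 at y ∈ {5, 6}; g ≡ 0 at y ∈ {4, 7}; common: ∅.
  x = 4: f ≡ 0 at y ∈ {1, 5}; g ≡ 0 at y ∈ {1, 9}; common: {1}.
  x = 5: f ≡ 0 at y ∈ {6}; g ≡ 0 at y ∈ {10}; common: ∅.
  x = 6: f ≡ 0 at y ∈ ∅; g ≡ 0 at y ∈ {3, 5}; common: ∅.
  x = 7: f ≡ 0 at y ∈ ∅; g ≡ 0 at y ∈ ∅; common: ∅.
  x = 8: f ≡ 0 at y ∈ ∅; g ≡ 0 at y ∈ ∅; common: ∅.
  x = 9: f ≡ 0 at y ∈ {7}; g ≡ 0 at y ∈ ∅; common: ∅.
  x = 10: f ≡ 0 at y ∈ {1, 8}; g ≡ 0 at y ∈ ∅; common: ∅.
Collecting: common zeros = {(4, 1)}, so the count is 1.
Comparison with the Bézout bound: 1 ≤ 4 = deg(f)·deg(g), as expected for curves with no common component (the affine F_11-count falls short of the bound because intersections may lie at infinity, over extension fields, or carry multiplicity).


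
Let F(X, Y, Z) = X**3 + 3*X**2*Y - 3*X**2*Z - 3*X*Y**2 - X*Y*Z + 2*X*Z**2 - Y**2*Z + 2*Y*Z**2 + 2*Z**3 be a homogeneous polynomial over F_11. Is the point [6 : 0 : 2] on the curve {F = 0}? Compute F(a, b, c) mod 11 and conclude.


F(6,0,2) ≡ 9 (mod 11); P is NOT on the curve.

Evaluate F(6, 0, 2) term-by-term (mod 11).
  X**3 ↦ 1·216·1·1 = 216
  3*X**2*Y ↦ 3·36·0·1 = 0
  -3*X**2*Z ↦ -3·36·1·2 = -216
  -3*X*Y**2 ↦ -3·6·0·1 = 0
  -X*Y*Z ↦ -1·6·0·2 = 0
  2*X*Z**2 ↦ 2·6·1·4 = 48
  -Y**2*Z ↦ -1·1·0·2 = 0
  2*Y*Z**2 ↦ 2·1·0·4 = 0
  2*Z**3 ↦ 2·1·1·8 = 16
Sum: F(6, 0, 2) = (216) + (0) + (-216) + (0) + (0) + (48) + (0) + (0) + (16) = 64.
Reducing mod 11: 64 ≡ 9 (mod 11).
Since F(a, b, c) ≡ 9 ≠ 0 (mod 11), P does NOT lie on the curve.


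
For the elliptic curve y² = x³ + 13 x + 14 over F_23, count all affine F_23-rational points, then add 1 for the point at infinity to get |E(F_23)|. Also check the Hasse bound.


Affine points = {(2, 5), (2, 18), (6, 3), (6, 20), (8, 3), (8, 20), (9, 3), (9, 20), (11, 4), (11, 19), (12, 9), (12, 14), (18, 10), (18, 13), (19, 6), (19, 17), (21, 7), (21, 16), (22, 0)}; affine count = 19; |E(F_23)| = 20.

Discriminant check: Δ ∝ 4a³ + 27b² = 4·13³ + 27·14² = 4·2197 + 27·196 ≡ 4 (mod 23). Nonzero ⇒ E is nonsingular.
For each x ∈ F_23, compute rhs = x³ + 13·x + 14 mod 23, then count y ∈ F_23 with y² ≡ rhs.
  x = 0: rhs = 14, matching y values: none (0 points).
  x = 1: rhs = 5, matching y values: none (0 points).
  x = 2: rhs = 2, matching y values: 5, 18 (2 points).
  x = 3: rhs = 11, matching y values: none (0 points).
  x = 4: rhs = 15, matching y values: none (0 points).
  x = 5: rhs = 20, matching y values: none (0 points).
  x = 6: rhs = 9, matching y values: 3, 20 (2 points).
  x = 7: rhs = 11, matching y values: none (0 points).
  x = 8: rhs = 9, matching y values: 3, 20 (2 points).
  x = 9: rhs = 9, matching y values: 3, 20 (2 points).
  x = 10: rhs = 17, matching y values: none (0 points).
  x = 11: rhs = 16, matching y values: 4, 19 (2 points).
  x = 12: rhs = 12, matching y values: 9, 14 (2 points).
  x = 13: rhs = 11, matching y values: none (0 points).
  x = 14: rhs = 19, matching y values: none (0 points).
  x = 15: rhs = 19, matching y values: none (0 points).
  x = 16: rhs = 17, matching y values: none (0 points).
  x = 17: rhs = 19, matching y values: none (0 points).
  x = 18: rhs = 8, matching y values: 10, 13 (2 points).
  x = 19: rhs = 13, matching y values: 6, 17 (2 points).
  x = 20: rhs = 17, matching y values: none (0 points).
  x = 21: rhs = 3, matching y values: 7, 16 (2 points).
  x = 22: rhs = 0, matching y values: 0 (1 points).
Total affine count: 19.
Full point count |E(F_23)| = 19 + 1 = 20.
Hasse bound: |20 − (23+1)| = |-4| = 4 ≤ 2√23 ≈ 9.5917 ✓.


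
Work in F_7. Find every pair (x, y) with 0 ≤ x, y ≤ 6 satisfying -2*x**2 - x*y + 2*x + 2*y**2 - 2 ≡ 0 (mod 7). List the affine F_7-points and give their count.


Affine F_7-points: {(0, 1), (0, 6), (3, 0), (3, 5), (4, 1), (5, 0), (5, 6), (6, 5)}; count = 8.

For each of the 49 pairs (x, y) ∈ F_7², evaluate f(x, y) mod 7. Record the zeros.
  x = 0: [0↦5, 1↦0, 2↦6, 3↦2, 4↦2, 5↦6, 6↦0]  zeros at y ∈ {1, 6}
  x = 1: [0↦5, 1↦6, 2↦4, 3↦6, 4↦5, 5↦1, 6↦1]  zeros at y ∈ ∅
  x = 2: [0↦1, 1↦1, 2↦5, 3↦6, 4↦4, 5↦6, 6↦5]  zeros at y ∈ ∅
  x = 3: [0↦0, 1↦6, 2↦2, 3↦2, 4↦6, 5↦0, 6↦5]  zeros at y ∈ {0, 5}
  x = 4: [0↦2, 1↦0, 2↦2, 3↦1, 4↦4, 5↦4, 6↦1]  zeros at y ∈ {1}
  x = 5: [0↦0, 1↦4, 2↦5, 3↦3, 4↦5, 5↦4, 6↦0]  zeros at y ∈ {0, 6}
  x = 6: [0↦1, 1↦4, 2↦4, 3↦1, 4↦2, 5↦0, 6↦2]  zeros at y ∈ {5}
Collecting zeros: affine points = {(0, 1), (0, 6), (3, 0), (3, 5), (4, 1), (5, 0), (5, 6), (6, 5)}.
Total count |C(F_7)_aff| = 8.
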